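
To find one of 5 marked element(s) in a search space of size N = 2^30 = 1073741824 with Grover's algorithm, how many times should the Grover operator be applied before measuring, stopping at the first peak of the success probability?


After j Grover iterations the success probability is P(j) = sin^2((2j+1)*theta), where sin(theta) = sqrt(k/N).
N = 2^30 = 1073741824, k = 5
sin(theta) = sqrt(k/N) = 6.82393792e-05
theta = arcsin(sqrt(k/N)) = 6.823937925e-05 rad
P(j) reaches its first maximum when (2j+1)*theta is as close as possible to pi/2, i.e. j = round(pi/(4*theta) - 1/2).
pi/(4*theta) - 1/2 = 11508.9564
(For comparison, the common estimate pi/4 * sqrt(N/k) = 11509.4565; the exact maximiser is used here.)
Optimal iterations = 11509

11509


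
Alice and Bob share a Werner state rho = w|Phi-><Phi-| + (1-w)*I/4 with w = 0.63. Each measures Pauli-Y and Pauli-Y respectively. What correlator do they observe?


|Phi-> = (|00> - |11>)/sqrt(2)
For the pure Bell state, <Y_A Y_B> = +1 (Bell-state Pauli correlator).
The maximally-mixed part I/4 has tr(I/4 * P tensor P) = 0 for any traceless Pauli P.
So <Y_A Y_B>_rho = w * (+1) + (1 - w) * 0
= 0.63 * (+1)
= 0.6300

0.6300


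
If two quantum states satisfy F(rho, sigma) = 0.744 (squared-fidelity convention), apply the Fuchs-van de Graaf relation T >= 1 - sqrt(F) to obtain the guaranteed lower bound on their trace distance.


Fuchs-van de Graaf (squared-fidelity convention): 1 - sqrt(F) <= T <= sqrt(1 - F).
Lower bound: T >= 1 - sqrt(F)
sqrt(F) = sqrt(0.744) = 0.8626
T >= 1 - 0.8626
T >= 0.1374

0.1374


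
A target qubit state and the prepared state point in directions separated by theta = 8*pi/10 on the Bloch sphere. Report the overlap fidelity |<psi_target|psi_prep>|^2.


For states separated by angle theta on Bloch sphere:
F = cos^2(theta/2)
theta = 8*pi/10 = 2.5133
theta/2 = 1.2566
cos(theta/2) = 0.3090
F = 0.0955

0.0955


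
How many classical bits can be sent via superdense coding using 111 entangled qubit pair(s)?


Superdense coding allows 2 classical bits per shared entangled pair.
111 pair(s) -> 2 * 111 = 222 classical bits

222


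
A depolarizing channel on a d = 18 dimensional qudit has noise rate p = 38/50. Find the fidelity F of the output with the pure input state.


F = (1-p) + p/d
= (1 - 0.7600) + 0.7600/18
= 0.2400 + 0.0422
= 0.2822

0.2822


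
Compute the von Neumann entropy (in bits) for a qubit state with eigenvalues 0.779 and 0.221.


S = -p*log2(p) - (1-p)*log2(1-p)
p = 0.7790, 1-p = 0.2210
= -0.7790 * log2(0.7790) - 0.2210 * log2(0.2210)
= -(-0.2807) - (-0.4813)
= 0.7620

0.7620


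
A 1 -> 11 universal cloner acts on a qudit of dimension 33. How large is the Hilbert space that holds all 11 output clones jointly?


Output space = H^(tensor 11) where dim(H) = 33
dim = 33^11
= 1089 (after 2 factors)
= 35937 (after 3 factors)
= 1185921 (after 4 factors)
= 39135393 (after 5 factors)
= 1291467969 (after 6 factors)
= 42618442977 (after 7 factors)
= 1406408618241 (after 8 factors)
= 46411484401953 (after 9 factors)
= 1531578985264449 (after 10 factors)
= 50542106513726817 (after 11 factors)
= 50542106513726817

50542106513726817


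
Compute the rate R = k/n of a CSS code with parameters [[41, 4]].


Code rate R = k/n
= 4/41
= 0.0976

0.0976


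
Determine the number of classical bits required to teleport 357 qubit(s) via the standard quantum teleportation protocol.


Quantum teleportation requires 2 classical bits per qubit teleported.
357 qubit(s) -> 2 * 357 = 714 classical bits

714


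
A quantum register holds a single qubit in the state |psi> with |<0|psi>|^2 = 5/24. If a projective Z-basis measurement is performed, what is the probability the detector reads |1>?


|alpha|^2 = 5/24 = 0.2083
|beta|^2 = 1 - 5/24 = 19/24 = 0.7917
P(|1>) = |beta|^2 = 0.7917

0.7917


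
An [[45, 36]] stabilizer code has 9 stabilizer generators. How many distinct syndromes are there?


Each stabilizer generator gives a binary (+1 or -1) measurement outcome.
With 9 independent generators:
Total syndromes = 2^9
= 512

512


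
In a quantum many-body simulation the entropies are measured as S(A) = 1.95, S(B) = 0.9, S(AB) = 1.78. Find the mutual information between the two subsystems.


I(A:B) = S(A) + S(B) - S(AB)
= 1.95 + 0.9 - 1.78
= 1.0700

1.0700


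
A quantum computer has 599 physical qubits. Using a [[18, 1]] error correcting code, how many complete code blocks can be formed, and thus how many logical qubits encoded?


Each code block uses 18 physical qubits for 1 logical qubit(s).
Number of complete blocks = floor(599 / 18) = 33
Logical qubits = 33 * 1
= 33

33


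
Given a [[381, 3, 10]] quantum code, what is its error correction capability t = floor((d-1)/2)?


Code parameters: [[381, 3, 10]], distance d = 10.
Number of correctable errors = floor((d-1)/2)
= floor((10 - 1)/2)
= floor(9/2)
= 4

4


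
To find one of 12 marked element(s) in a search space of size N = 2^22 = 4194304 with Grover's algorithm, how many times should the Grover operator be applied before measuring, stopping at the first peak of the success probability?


After j Grover iterations the success probability is P(j) = sin^2((2j+1)*theta), where sin(theta) = sqrt(k/N).
N = 2^22 = 4194304, k = 12
sin(theta) = sqrt(k/N) = 0.001691455867
theta = arcsin(sqrt(k/N)) = 0.001691456673 rad
P(j) reaches its first maximum when (2j+1)*theta is as close as possible to pi/2, i.e. j = round(pi/(4*theta) - 1/2).
pi/(4*theta) - 1/2 = 463.8324
(For comparison, the common estimate pi/4 * sqrt(N/k) = 464.3326; the exact maximiser is used here.)
Optimal iterations = 464

464


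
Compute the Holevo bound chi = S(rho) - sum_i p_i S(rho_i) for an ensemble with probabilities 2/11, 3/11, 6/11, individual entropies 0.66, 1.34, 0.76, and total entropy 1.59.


chi = S(rho) - sum_i p_i * S(rho_i)
Weighted entropy = 2/11 * 0.66 + 3/11 * 1.34 + 6/11 * 0.76
= 0.9000
chi = 1.59 - 0.9000
= 0.6900

0.6900


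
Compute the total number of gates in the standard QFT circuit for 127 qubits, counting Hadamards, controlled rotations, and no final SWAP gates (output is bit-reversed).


Hadamard gates: 127
Controlled rotations: n*(n-1)/2 = 127*126/2 = 8001
SWAP gates: 0 (omitted)
Total = 127 + 8001
= 8128

8128


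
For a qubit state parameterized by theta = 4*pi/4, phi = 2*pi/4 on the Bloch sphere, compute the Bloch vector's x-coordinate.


theta = 3.1416, phi = 1.5708
r_x = sin(theta)*cos(phi) = 0.0000 * 0.0000
r_x = 0.0000

0.0000


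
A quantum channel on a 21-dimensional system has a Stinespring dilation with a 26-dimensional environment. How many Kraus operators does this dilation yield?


Tracing out the environment in an orthonormal basis {|i>_E} gives Kraus operators K_i = <i|_E U |0>_E.
Number of Kraus operators = dim(H_env) = d_env
= 26

26


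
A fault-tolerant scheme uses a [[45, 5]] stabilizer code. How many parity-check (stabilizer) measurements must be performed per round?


For an [[n,k]] stabilizer code:
Number of stabilizer generators = n - k
= 45 - 5
= 40

40


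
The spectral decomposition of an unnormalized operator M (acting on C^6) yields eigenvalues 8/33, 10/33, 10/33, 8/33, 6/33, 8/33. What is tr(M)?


tr(M) = sum of eigenvalues
= 8/33 + 10/33 + 10/33 + 8/33 + 6/33 + 8/33
= 50/33
= 1.5152

1.5152


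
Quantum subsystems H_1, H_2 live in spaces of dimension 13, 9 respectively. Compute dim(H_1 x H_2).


dim(H_1 x H_2) = 13 * 9
= 117

117


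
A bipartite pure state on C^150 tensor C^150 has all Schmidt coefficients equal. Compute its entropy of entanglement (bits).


For a maximally entangled state in d x d:
S = log2(d) = log2(150)
= 7.2288

7.2288


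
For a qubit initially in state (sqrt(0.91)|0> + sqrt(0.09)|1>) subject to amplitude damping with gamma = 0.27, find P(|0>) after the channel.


For amplitude damping with parameter gamma on state sqrt(a)|0> + sqrt(b)|1>:
alpha^2 = 0.91, beta^2 = 0.09
P(|0>) = alpha^2 + gamma * beta^2
= 0.91 + 0.27 * 0.09
= 0.91 + 0.0243
= 0.9343

0.9343


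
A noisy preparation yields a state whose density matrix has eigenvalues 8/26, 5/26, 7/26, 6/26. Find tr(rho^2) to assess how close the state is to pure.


tr(rho^2) = sum of eigenvalues squared
= (8/26)^2 + (5/26)^2 + (7/26)^2 + (6/26)^2
= (64 + 25 + 49 + 36) / 676
= 174/676
= 0.2574

0.2574


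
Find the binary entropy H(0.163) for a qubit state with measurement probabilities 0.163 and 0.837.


S = -p*log2(p) - (1-p)*log2(1-p)
p = 0.1630, 1-p = 0.8370
= -0.1630 * log2(0.1630) - 0.8370 * log2(0.8370)
= -(-0.4266) - (-0.2149)
= 0.6414

0.6414


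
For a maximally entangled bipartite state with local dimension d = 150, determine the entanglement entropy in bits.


For a maximally entangled state in d x d:
S = log2(d) = log2(150)
= 7.2288

7.2288


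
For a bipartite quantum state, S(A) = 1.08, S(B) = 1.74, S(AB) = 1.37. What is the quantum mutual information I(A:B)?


I(A:B) = S(A) + S(B) - S(AB)
= 1.08 + 1.74 - 1.37
= 1.4500

1.4500


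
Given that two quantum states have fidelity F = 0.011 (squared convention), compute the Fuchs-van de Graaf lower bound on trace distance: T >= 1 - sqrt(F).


Fuchs-van de Graaf (squared-fidelity convention): 1 - sqrt(F) <= T <= sqrt(1 - F).
Lower bound: T >= 1 - sqrt(F)
sqrt(F) = sqrt(0.011) = 0.1049
T >= 1 - 0.1049
T >= 0.8951

0.8951


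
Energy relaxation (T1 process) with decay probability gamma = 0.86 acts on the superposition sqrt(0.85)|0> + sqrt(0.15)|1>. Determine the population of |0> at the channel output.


For amplitude damping with parameter gamma on state sqrt(a)|0> + sqrt(b)|1>:
alpha^2 = 0.85, beta^2 = 0.15
P(|0>) = alpha^2 + gamma * beta^2
= 0.85 + 0.86 * 0.15
= 0.85 + 0.1290
= 0.9790

0.9790


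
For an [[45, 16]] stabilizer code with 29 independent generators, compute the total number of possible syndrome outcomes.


Each stabilizer generator gives a binary (+1 or -1) measurement outcome.
With 29 independent generators:
Total syndromes = 2^29
= 536870912

536870912


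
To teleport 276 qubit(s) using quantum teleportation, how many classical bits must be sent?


Quantum teleportation requires 2 classical bits per qubit teleported.
276 qubit(s) -> 2 * 276 = 552 classical bits

552


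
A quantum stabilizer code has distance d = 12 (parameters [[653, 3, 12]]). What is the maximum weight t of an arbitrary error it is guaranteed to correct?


Code parameters: [[653, 3, 12]], distance d = 12.
Number of correctable errors = floor((d-1)/2)
= floor((12 - 1)/2)
= floor(11/2)
= 5

5


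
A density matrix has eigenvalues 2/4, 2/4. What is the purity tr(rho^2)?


tr(rho^2) = sum of eigenvalues squared
= (2/4)^2 + (2/4)^2
= (4 + 4) / 16
= 8/16
= 0.5000

0.5000


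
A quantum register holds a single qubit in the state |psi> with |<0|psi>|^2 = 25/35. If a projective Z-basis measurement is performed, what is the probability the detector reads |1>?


|alpha|^2 = 25/35 = 0.7143
|beta|^2 = 1 - 25/35 = 10/35 = 0.2857
P(|1>) = |beta|^2 = 0.2857

0.2857


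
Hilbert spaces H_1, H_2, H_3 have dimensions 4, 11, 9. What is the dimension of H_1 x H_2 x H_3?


dim(H_1 x H_2 x H_3) = 4 * 11 * 9
= 44 * 9
= 396

396


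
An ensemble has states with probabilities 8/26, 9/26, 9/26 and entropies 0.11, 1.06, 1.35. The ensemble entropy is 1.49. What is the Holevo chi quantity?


chi = S(rho) - sum_i p_i * S(rho_i)
Weighted entropy = 8/26 * 0.11 + 9/26 * 1.06 + 9/26 * 1.35
= 0.8681
chi = 1.49 - 0.8681
= 0.6219

0.6219


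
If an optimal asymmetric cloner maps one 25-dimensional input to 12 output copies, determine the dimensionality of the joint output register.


Output space = H^(tensor 12) where dim(H) = 25
dim = 25^12
= 625 (after 2 factors)
= 15625 (after 3 factors)
= 390625 (after 4 factors)
= 9765625 (after 5 factors)
= 244140625 (after 6 factors)
= 6103515625 (after 7 factors)
= 152587890625 (after 8 factors)
= 3814697265625 (after 9 factors)
= 95367431640625 (after 10 factors)
= 2384185791015625 (after 11 factors)
= 59604644775390625 (after 12 factors)
= 59604644775390625

59604644775390625


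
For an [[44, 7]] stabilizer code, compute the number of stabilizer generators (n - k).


For an [[n,k]] stabilizer code:
Number of stabilizer generators = n - k
= 44 - 7
= 37

37


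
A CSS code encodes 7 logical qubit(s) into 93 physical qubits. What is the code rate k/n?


Code rate R = k/n
= 7/93
= 0.0753

0.0753


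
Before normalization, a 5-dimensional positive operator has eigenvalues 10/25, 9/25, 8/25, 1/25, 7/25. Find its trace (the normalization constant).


tr(M) = sum of eigenvalues
= 10/25 + 9/25 + 8/25 + 1/25 + 7/25
= 35/25
= 1.4000

1.4000


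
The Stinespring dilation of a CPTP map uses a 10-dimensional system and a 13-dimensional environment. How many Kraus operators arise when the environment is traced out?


Tracing out the environment in an orthonormal basis {|i>_E} gives Kraus operators K_i = <i|_E U |0>_E.
Number of Kraus operators = dim(H_env) = d_env
= 13

13


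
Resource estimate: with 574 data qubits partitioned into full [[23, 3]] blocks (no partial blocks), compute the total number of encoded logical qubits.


Each code block uses 23 physical qubits for 3 logical qubit(s).
Number of complete blocks = floor(574 / 23) = 24
Logical qubits = 24 * 3
= 72

72


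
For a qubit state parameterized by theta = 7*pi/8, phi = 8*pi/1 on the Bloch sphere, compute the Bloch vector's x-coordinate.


theta = 2.7489, phi = 25.1327
r_x = sin(theta)*cos(phi) = 0.3827 * 1.0000
r_x = 0.3827

0.3827


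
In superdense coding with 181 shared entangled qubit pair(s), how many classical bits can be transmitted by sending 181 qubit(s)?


Superdense coding allows 2 classical bits per shared entangled pair.
181 pair(s) -> 2 * 181 = 362 classical bits

362


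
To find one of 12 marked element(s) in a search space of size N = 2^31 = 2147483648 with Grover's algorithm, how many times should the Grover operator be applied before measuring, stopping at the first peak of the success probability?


After j Grover iterations the success probability is P(j) = sin^2((2j+1)*theta), where sin(theta) = sqrt(k/N).
N = 2^31 = 2147483648, k = 12
sin(theta) = sqrt(k/N) = 7.475249459e-05
theta = arcsin(sqrt(k/N)) = 7.475249466e-05 rad
P(j) reaches its first maximum when (2j+1)*theta is as close as possible to pi/2, i.e. j = round(pi/(4*theta) - 1/2).
pi/(4*theta) - 1/2 = 10506.1482
(For comparison, the common estimate pi/4 * sqrt(N/k) = 10506.6482; the exact maximiser is used here.)
Optimal iterations = 10506

10506


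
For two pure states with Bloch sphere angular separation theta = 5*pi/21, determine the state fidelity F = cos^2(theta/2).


For states separated by angle theta on Bloch sphere:
F = cos^2(theta/2)
theta = 5*pi/21 = 0.7480
theta/2 = 0.3740
cos(theta/2) = 0.9309
F = 0.8665

0.8665


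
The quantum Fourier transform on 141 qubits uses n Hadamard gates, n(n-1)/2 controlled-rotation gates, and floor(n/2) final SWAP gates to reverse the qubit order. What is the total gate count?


Hadamard gates: 141
Controlled rotations: n*(n-1)/2 = 141*140/2 = 9870
SWAP gates: floor(n/2) = floor(141/2) = 70
Total = 141 + 9870 + 70
= 10081

10081


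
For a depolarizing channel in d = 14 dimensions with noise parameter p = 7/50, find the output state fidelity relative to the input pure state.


F = (1-p) + p/d
= (1 - 0.1400) + 0.1400/14
= 0.8600 + 0.0100
= 0.8700

0.8700


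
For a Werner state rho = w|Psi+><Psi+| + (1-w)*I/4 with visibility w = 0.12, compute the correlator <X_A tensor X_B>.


|Psi+> = (|01> + |10>)/sqrt(2)
For the pure Bell state, <X_A X_B> = +1 (Bell-state Pauli correlator).
The maximally-mixed part I/4 has tr(I/4 * P tensor P) = 0 for any traceless Pauli P.
So <X_A X_B>_rho = w * (+1) + (1 - w) * 0
= 0.12 * (+1)
= 0.1200

0.1200


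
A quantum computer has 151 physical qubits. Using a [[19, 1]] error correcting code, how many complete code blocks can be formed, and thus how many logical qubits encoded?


Each code block uses 19 physical qubits for 1 logical qubit(s).
Number of complete blocks = floor(151 / 19) = 7
Logical qubits = 7 * 1
= 7

7


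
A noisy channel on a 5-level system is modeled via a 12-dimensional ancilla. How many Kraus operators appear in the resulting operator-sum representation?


Tracing out the environment in an orthonormal basis {|i>_E} gives Kraus operators K_i = <i|_E U |0>_E.
Number of Kraus operators = dim(H_env) = d_env
= 12

12


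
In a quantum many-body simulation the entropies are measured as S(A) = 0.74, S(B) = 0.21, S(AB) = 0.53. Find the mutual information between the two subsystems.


I(A:B) = S(A) + S(B) - S(AB)
= 0.74 + 0.21 - 0.53
= 0.4200

0.4200


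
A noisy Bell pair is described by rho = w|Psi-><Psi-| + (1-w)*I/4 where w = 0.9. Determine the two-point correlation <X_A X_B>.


|Psi-> = (|01> - |10>)/sqrt(2)
For the pure Bell state, <X_A X_B> = -1 (Bell-state Pauli correlator).
The maximally-mixed part I/4 has tr(I/4 * P tensor P) = 0 for any traceless Pauli P.
So <X_A X_B>_rho = w * (-1) + (1 - w) * 0
= 0.9 * (-1)
= -0.9000

-0.9000


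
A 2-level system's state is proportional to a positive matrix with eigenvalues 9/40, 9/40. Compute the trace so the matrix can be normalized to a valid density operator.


tr(M) = sum of eigenvalues
= 9/40 + 9/40
= 18/40
= 0.4500

0.4500


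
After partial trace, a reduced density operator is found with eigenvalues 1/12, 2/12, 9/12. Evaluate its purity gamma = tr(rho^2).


tr(rho^2) = sum of eigenvalues squared
= (1/12)^2 + (2/12)^2 + (9/12)^2
= (1 + 4 + 81) / 144
= 86/144
= 0.5972

0.5972


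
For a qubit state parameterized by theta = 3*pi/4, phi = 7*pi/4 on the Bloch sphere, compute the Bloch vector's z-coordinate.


theta = 2.3562, phi = 5.4978
r_z = cos(theta) = -0.7071

-0.7071


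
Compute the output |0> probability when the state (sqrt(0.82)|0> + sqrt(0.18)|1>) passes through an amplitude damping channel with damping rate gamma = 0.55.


For amplitude damping with parameter gamma on state sqrt(a)|0> + sqrt(b)|1>:
alpha^2 = 0.82, beta^2 = 0.18
P(|0>) = alpha^2 + gamma * beta^2
= 0.82 + 0.55 * 0.18
= 0.82 + 0.0990
= 0.9190

0.9190


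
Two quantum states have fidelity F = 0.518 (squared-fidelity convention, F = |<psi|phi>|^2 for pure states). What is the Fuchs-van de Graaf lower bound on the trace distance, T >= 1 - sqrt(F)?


Fuchs-van de Graaf (squared-fidelity convention): 1 - sqrt(F) <= T <= sqrt(1 - F).
Lower bound: T >= 1 - sqrt(F)
sqrt(F) = sqrt(0.518) = 0.7197
T >= 1 - 0.7197
T >= 0.2803

0.2803


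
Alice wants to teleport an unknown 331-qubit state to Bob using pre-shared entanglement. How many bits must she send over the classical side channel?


Quantum teleportation requires 2 classical bits per qubit teleported.
331 qubit(s) -> 2 * 331 = 662 classical bits

662


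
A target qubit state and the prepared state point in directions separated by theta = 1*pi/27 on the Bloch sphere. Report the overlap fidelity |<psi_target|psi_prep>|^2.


For states separated by angle theta on Bloch sphere:
F = cos^2(theta/2)
theta = 1*pi/27 = 0.1164
theta/2 = 0.0582
cos(theta/2) = 0.9983
F = 0.9966

0.9966


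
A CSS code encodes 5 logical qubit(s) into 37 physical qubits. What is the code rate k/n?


Code rate R = k/n
= 5/37
= 0.1351

0.1351


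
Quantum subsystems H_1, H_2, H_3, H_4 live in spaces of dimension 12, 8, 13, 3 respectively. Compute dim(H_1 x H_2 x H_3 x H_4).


dim(H_1 x H_2 x H_3 x H_4) = 12 * 8 * 13 * 3
= 96 * 13 * 3
= 1248 * 3
= 3744

3744


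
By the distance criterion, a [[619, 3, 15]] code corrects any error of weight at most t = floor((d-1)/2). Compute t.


Code parameters: [[619, 3, 15]], distance d = 15.
Number of correctable errors = floor((d-1)/2)
= floor((15 - 1)/2)
= floor(14/2)
= 7

7


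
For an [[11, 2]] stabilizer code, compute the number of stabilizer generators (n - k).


For an [[n,k]] stabilizer code:
Number of stabilizer generators = n - k
= 11 - 2
= 9

9


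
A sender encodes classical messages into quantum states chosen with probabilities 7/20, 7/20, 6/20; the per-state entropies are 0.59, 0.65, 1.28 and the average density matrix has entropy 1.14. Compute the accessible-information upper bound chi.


chi = S(rho) - sum_i p_i * S(rho_i)
Weighted entropy = 7/20 * 0.59 + 7/20 * 0.65 + 6/20 * 1.28
= 0.8180
chi = 1.14 - 0.8180
= 0.3220

0.3220


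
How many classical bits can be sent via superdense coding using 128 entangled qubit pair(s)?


Superdense coding allows 2 classical bits per shared entangled pair.
128 pair(s) -> 2 * 128 = 256 classical bits

256


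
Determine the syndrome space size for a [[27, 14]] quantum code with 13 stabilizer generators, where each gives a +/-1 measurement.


Each stabilizer generator gives a binary (+1 or -1) measurement outcome.
With 13 independent generators:
Total syndromes = 2^13
= 8192

8192


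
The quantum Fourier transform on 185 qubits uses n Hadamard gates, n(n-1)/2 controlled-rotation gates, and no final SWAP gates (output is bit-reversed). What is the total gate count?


Hadamard gates: 185
Controlled rotations: n*(n-1)/2 = 185*184/2 = 17020
SWAP gates: 0 (omitted)
Total = 185 + 17020
= 17205

17205


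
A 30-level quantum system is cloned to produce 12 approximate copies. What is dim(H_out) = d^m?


Output space = H^(tensor 12) where dim(H) = 30
dim = 30^12
= 900 (after 2 factors)
= 27000 (after 3 factors)
= 810000 (after 4 factors)
= 24300000 (after 5 factors)
= 729000000 (after 6 factors)
= 21870000000 (after 7 factors)
= 656100000000 (after 8 factors)
= 19683000000000 (after 9 factors)
= 590490000000000 (after 10 factors)
= 17714700000000000 (after 11 factors)
= 531441000000000000 (after 12 factors)
= 531441000000000000

531441000000000000


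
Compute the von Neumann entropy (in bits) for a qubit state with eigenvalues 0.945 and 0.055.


S = -p*log2(p) - (1-p)*log2(1-p)
p = 0.9450, 1-p = 0.0550
= -0.9450 * log2(0.9450) - 0.0550 * log2(0.0550)
= -(-0.0771) - (-0.2301)
= 0.3073

0.3073


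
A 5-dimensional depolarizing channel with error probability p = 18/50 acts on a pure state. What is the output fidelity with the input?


F = (1-p) + p/d
= (1 - 0.3600) + 0.3600/5
= 0.6400 + 0.0720
= 0.7120

0.7120


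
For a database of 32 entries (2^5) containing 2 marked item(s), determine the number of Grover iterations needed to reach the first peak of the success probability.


After j Grover iterations the success probability is P(j) = sin^2((2j+1)*theta), where sin(theta) = sqrt(k/N).
N = 2^5 = 32, k = 2
sin(theta) = sqrt(k/N) = 0.25
theta = arcsin(sqrt(k/N)) = 0.2526802551 rad
P(j) reaches its first maximum when (2j+1)*theta is as close as possible to pi/2, i.e. j = round(pi/(4*theta) - 1/2).
pi/(4*theta) - 1/2 = 2.6083
(For comparison, the common estimate pi/4 * sqrt(N/k) = 3.1416; the exact maximiser is used here.)
Optimal iterations = 3

3


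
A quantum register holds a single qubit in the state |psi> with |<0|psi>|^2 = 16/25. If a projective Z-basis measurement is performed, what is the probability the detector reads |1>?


|alpha|^2 = 16/25 = 0.6400
|beta|^2 = 1 - 16/25 = 9/25 = 0.3600
P(|1>) = |beta|^2 = 0.3600

0.3600


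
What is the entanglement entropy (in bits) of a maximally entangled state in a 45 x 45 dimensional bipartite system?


For a maximally entangled state in d x d:
S = log2(d) = log2(45)
= 5.4919

5.4919


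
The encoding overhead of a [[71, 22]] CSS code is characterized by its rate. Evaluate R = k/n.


Code rate R = k/n
= 22/71
= 0.3099

0.3099


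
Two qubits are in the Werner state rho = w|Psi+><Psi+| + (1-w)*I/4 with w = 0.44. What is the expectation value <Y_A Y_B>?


|Psi+> = (|01> + |10>)/sqrt(2)
For the pure Bell state, <Y_A Y_B> = +1 (Bell-state Pauli correlator).
The maximally-mixed part I/4 has tr(I/4 * P tensor P) = 0 for any traceless Pauli P.
So <Y_A Y_B>_rho = w * (+1) + (1 - w) * 0
= 0.44 * (+1)
= 0.4400

0.4400


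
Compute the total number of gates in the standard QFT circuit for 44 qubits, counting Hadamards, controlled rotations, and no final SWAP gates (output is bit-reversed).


Hadamard gates: 44
Controlled rotations: n*(n-1)/2 = 44*43/2 = 946
SWAP gates: 0 (omitted)
Total = 44 + 946
= 990

990


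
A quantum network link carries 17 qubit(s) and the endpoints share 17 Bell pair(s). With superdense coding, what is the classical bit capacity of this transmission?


Superdense coding allows 2 classical bits per shared entangled pair.
17 pair(s) -> 2 * 17 = 34 classical bits

34


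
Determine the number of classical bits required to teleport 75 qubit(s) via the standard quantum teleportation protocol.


Quantum teleportation requires 2 classical bits per qubit teleported.
75 qubit(s) -> 2 * 75 = 150 classical bits

150


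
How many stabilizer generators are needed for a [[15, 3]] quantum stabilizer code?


For an [[n,k]] stabilizer code:
Number of stabilizer generators = n - k
= 15 - 3
= 12

12


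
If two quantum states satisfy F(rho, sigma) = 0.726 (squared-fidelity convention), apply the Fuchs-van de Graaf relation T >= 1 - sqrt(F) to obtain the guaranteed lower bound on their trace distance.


Fuchs-van de Graaf (squared-fidelity convention): 1 - sqrt(F) <= T <= sqrt(1 - F).
Lower bound: T >= 1 - sqrt(F)
sqrt(F) = sqrt(0.726) = 0.8521
T >= 1 - 0.8521
T >= 0.1479

0.1479


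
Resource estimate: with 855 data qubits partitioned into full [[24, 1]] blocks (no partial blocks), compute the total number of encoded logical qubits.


Each code block uses 24 physical qubits for 1 logical qubit(s).
Number of complete blocks = floor(855 / 24) = 35
Logical qubits = 35 * 1
= 35

35


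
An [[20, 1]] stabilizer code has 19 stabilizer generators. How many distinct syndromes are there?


Each stabilizer generator gives a binary (+1 or -1) measurement outcome.
With 19 independent generators:
Total syndromes = 2^19
= 524288

524288


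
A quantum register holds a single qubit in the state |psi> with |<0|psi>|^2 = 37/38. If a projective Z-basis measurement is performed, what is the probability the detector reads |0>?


|alpha|^2 = 37/38 = 0.9737
|beta|^2 = 1 - 37/38 = 1/38 = 0.0263
P(|0>) = |alpha|^2 = 0.9737

0.9737


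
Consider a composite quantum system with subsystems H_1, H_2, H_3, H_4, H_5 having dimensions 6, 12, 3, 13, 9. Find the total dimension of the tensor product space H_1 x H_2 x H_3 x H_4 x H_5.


dim(H_1 x H_2 x H_3 x H_4 x H_5) = 6 * 12 * 3 * 13 * 9
= 72 * 3 * 13 * 9
= 216 * 13 * 9
= 2808 * 9
= 25272

25272


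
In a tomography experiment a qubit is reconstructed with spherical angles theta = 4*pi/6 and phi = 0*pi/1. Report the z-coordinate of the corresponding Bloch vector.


theta = 2.0944, phi = 0.0000
r_z = cos(theta) = -0.5000

-0.5000


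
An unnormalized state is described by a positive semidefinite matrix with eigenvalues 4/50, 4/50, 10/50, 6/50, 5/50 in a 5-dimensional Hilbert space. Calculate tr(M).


tr(M) = sum of eigenvalues
= 4/50 + 4/50 + 10/50 + 6/50 + 5/50
= 29/50
= 0.5800

0.5800


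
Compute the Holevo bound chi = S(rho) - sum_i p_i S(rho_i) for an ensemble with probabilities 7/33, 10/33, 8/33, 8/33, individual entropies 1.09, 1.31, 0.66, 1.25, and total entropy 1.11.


chi = S(rho) - sum_i p_i * S(rho_i)
Weighted entropy = 7/33 * 1.09 + 10/33 * 1.31 + 8/33 * 0.66 + 8/33 * 1.25
= 1.0912
chi = 1.11 - 1.0912
= 0.0188

0.0188


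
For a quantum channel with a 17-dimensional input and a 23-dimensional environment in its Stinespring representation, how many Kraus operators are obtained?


Tracing out the environment in an orthonormal basis {|i>_E} gives Kraus operators K_i = <i|_E U |0>_E.
Number of Kraus operators = dim(H_env) = d_env
= 23

23


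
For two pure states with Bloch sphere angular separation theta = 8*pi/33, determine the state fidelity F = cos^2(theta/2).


For states separated by angle theta on Bloch sphere:
F = cos^2(theta/2)
theta = 8*pi/33 = 0.7616
theta/2 = 0.3808
cos(theta/2) = 0.9284
F = 0.8619

0.8619


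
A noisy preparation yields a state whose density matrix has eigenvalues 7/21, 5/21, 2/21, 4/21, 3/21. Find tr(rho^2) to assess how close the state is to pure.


tr(rho^2) = sum of eigenvalues squared
= (7/21)^2 + (5/21)^2 + (2/21)^2 + (4/21)^2 + (3/21)^2
= (49 + 25 + 4 + 16 + 9) / 441
= 103/441
= 0.2336

0.2336


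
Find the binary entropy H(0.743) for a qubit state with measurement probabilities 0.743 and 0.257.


S = -p*log2(p) - (1-p)*log2(1-p)
p = 0.7430, 1-p = 0.2570
= -0.7430 * log2(0.7430) - 0.2570 * log2(0.2570)
= -(-0.3184) - (-0.5038)
= 0.8222

0.8222


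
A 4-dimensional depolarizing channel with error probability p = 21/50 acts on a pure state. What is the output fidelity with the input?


F = (1-p) + p/d
= (1 - 0.4200) + 0.4200/4
= 0.5800 + 0.1050
= 0.6850

0.6850


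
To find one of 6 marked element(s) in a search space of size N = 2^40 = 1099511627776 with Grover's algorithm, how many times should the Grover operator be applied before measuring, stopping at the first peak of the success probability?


After j Grover iterations the success probability is P(j) = sin^2((2j+1)*theta), where sin(theta) = sqrt(k/N).
N = 2^40 = 1099511627776, k = 6
sin(theta) = sqrt(k/N) = 2.336015456e-06
theta = arcsin(sqrt(k/N)) = 2.336015456e-06 rad
P(j) reaches its first maximum when (2j+1)*theta is as close as possible to pi/2, i.e. j = round(pi/(4*theta) - 1/2).
pi/(4*theta) - 1/2 = 336212.2427
(For comparison, the common estimate pi/4 * sqrt(N/k) = 336212.7427; the exact maximiser is used here.)
Optimal iterations = 336212

336212


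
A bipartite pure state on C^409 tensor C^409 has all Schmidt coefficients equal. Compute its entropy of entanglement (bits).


For a maximally entangled state in d x d:
S = log2(d) = log2(409)
= 8.6760

8.6760


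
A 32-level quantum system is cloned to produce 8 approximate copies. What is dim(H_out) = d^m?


Output space = H^(tensor 8) where dim(H) = 32
dim = 32^8
= 1024 (after 2 factors)
= 32768 (after 3 factors)
= 1048576 (after 4 factors)
= 33554432 (after 5 factors)
= 1073741824 (after 6 factors)
= 34359738368 (after 7 factors)
= 1099511627776 (after 8 factors)
= 1099511627776

1099511627776


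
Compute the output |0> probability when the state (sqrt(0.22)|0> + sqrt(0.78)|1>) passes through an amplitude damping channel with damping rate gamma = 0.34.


For amplitude damping with parameter gamma on state sqrt(a)|0> + sqrt(b)|1>:
alpha^2 = 0.22, beta^2 = 0.78
P(|0>) = alpha^2 + gamma * beta^2
= 0.22 + 0.34 * 0.78
= 0.22 + 0.2652
= 0.4852

0.4852


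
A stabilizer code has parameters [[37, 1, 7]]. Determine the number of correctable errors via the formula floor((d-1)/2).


Code parameters: [[37, 1, 7]], distance d = 7.
Number of correctable errors = floor((d-1)/2)
= floor((7 - 1)/2)
= floor(6/2)
= 3

3


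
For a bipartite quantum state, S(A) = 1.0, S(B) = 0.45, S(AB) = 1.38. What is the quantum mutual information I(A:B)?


I(A:B) = S(A) + S(B) - S(AB)
= 1.0 + 0.45 - 1.38
= 0.0700

0.0700


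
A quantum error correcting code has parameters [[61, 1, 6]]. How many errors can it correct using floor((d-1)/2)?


Code parameters: [[61, 1, 6]], distance d = 6.
Number of correctable errors = floor((d-1)/2)
= floor((6 - 1)/2)
= floor(5/2)
= 2

2


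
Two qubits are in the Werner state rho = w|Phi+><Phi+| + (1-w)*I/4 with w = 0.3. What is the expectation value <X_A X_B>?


|Phi+> = (|00> + |11>)/sqrt(2)
For the pure Bell state, <X_A X_B> = +1 (Bell-state Pauli correlator).
The maximally-mixed part I/4 has tr(I/4 * P tensor P) = 0 for any traceless Pauli P.
So <X_A X_B>_rho = w * (+1) + (1 - w) * 0
= 0.3 * (+1)
= 0.3000

0.3000


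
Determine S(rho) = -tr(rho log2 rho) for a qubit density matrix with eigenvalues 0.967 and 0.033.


S = -p*log2(p) - (1-p)*log2(1-p)
p = 0.9670, 1-p = 0.0330
= -0.9670 * log2(0.9670) - 0.0330 * log2(0.0330)
= -(-0.0468) - (-0.1624)
= 0.2092

0.2092


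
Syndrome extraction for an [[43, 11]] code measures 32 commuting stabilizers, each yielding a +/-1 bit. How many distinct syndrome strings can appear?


Each stabilizer generator gives a binary (+1 or -1) measurement outcome.
With 32 independent generators:
Total syndromes = 2^32
= 4294967296

4294967296


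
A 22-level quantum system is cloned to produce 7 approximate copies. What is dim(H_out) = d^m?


Output space = H^(tensor 7) where dim(H) = 22
dim = 22^7
= 484 (after 2 factors)
= 10648 (after 3 factors)
= 234256 (after 4 factors)
= 5153632 (after 5 factors)
= 113379904 (after 6 factors)
= 2494357888 (after 7 factors)
= 2494357888

2494357888


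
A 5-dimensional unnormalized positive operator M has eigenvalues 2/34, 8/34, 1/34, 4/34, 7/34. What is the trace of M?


tr(M) = sum of eigenvalues
= 2/34 + 8/34 + 1/34 + 4/34 + 7/34
= 22/34
= 0.6471

0.6471


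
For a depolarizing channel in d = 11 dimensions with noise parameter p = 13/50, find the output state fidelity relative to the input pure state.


F = (1-p) + p/d
= (1 - 0.2600) + 0.2600/11
= 0.7400 + 0.0236
= 0.7636

0.7636


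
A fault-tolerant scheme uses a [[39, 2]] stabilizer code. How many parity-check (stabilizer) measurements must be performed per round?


For an [[n,k]] stabilizer code:
Number of stabilizer generators = n - k
= 39 - 2
= 37

37


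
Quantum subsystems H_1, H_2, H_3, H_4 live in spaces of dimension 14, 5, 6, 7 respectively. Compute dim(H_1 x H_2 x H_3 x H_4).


dim(H_1 x H_2 x H_3 x H_4) = 14 * 5 * 6 * 7
= 70 * 6 * 7
= 420 * 7
= 2940

2940


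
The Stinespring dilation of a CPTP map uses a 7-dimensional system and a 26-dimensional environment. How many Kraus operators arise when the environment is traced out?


Tracing out the environment in an orthonormal basis {|i>_E} gives Kraus operators K_i = <i|_E U |0>_E.
Number of Kraus operators = dim(H_env) = d_env
= 26

26


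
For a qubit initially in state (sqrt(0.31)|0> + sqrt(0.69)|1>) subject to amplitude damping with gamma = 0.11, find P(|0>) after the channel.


For amplitude damping with parameter gamma on state sqrt(a)|0> + sqrt(b)|1>:
alpha^2 = 0.31, beta^2 = 0.69
P(|0>) = alpha^2 + gamma * beta^2
= 0.31 + 0.11 * 0.69
= 0.31 + 0.0759
= 0.3859

0.3859


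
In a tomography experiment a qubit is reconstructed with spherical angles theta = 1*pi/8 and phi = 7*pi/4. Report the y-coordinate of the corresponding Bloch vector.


theta = 0.3927, phi = 5.4978
r_y = sin(theta)*sin(phi) = 0.3827 * -0.7071
r_y = -0.2706

-0.2706


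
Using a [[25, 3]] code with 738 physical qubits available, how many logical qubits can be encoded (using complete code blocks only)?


Each code block uses 25 physical qubits for 3 logical qubit(s).
Number of complete blocks = floor(738 / 25) = 29
Logical qubits = 29 * 3
= 87

87


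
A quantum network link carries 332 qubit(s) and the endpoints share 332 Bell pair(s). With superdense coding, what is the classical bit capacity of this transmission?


Superdense coding allows 2 classical bits per shared entangled pair.
332 pair(s) -> 2 * 332 = 664 classical bits

664


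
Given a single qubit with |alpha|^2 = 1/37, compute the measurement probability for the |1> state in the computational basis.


|alpha|^2 = 1/37 = 0.0270
|beta|^2 = 1 - 1/37 = 36/37 = 0.9730
P(|1>) = |beta|^2 = 0.9730

0.9730


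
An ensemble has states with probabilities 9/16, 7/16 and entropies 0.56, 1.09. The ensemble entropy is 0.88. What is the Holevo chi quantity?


chi = S(rho) - sum_i p_i * S(rho_i)
Weighted entropy = 9/16 * 0.56 + 7/16 * 1.09
= 0.7919
chi = 0.88 - 0.7919
= 0.0881

0.0881


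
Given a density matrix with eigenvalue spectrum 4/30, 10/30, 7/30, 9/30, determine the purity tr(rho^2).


tr(rho^2) = sum of eigenvalues squared
= (4/30)^2 + (10/30)^2 + (7/30)^2 + (9/30)^2
= (16 + 100 + 49 + 81) / 900
= 246/900
= 0.2733

0.2733


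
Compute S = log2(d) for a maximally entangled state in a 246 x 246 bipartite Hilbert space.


For a maximally entangled state in d x d:
S = log2(d) = log2(246)
= 7.9425

7.9425


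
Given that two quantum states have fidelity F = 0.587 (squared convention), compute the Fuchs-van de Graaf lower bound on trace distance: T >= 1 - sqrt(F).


Fuchs-van de Graaf (squared-fidelity convention): 1 - sqrt(F) <= T <= sqrt(1 - F).
Lower bound: T >= 1 - sqrt(F)
sqrt(F) = sqrt(0.587) = 0.7662
T >= 1 - 0.7662
T >= 0.2338

0.2338


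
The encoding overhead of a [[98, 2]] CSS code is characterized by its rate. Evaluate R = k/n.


Code rate R = k/n
= 2/98
= 0.0204

0.0204


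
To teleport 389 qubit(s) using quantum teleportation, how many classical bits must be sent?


Quantum teleportation requires 2 classical bits per qubit teleported.
389 qubit(s) -> 2 * 389 = 778 classical bits

778


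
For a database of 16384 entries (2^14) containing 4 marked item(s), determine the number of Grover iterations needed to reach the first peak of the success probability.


After j Grover iterations the success probability is P(j) = sin^2((2j+1)*theta), where sin(theta) = sqrt(k/N).
N = 2^14 = 16384, k = 4
sin(theta) = sqrt(k/N) = 0.015625
theta = arcsin(sqrt(k/N)) = 0.01562563585 rad
P(j) reaches its first maximum when (2j+1)*theta is as close as possible to pi/2, i.e. j = round(pi/(4*theta) - 1/2).
pi/(4*theta) - 1/2 = 49.7634
(For comparison, the common estimate pi/4 * sqrt(N/k) = 50.2655; the exact maximiser is used here.)
Optimal iterations = 50

50


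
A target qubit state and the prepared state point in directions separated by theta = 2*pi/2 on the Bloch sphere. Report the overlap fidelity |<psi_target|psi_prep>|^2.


For states separated by angle theta on Bloch sphere:
F = cos^2(theta/2)
theta = 2*pi/2 = 3.1416
theta/2 = 1.5708
cos(theta/2) = 0.0000
F = 0.0000

0.0000


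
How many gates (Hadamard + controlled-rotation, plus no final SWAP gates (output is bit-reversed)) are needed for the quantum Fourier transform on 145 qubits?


Hadamard gates: 145
Controlled rotations: n*(n-1)/2 = 145*144/2 = 10440
SWAP gates: 0 (omitted)
Total = 145 + 10440
= 10585

10585


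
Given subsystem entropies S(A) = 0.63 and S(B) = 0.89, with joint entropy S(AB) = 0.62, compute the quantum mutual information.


I(A:B) = S(A) + S(B) - S(AB)
= 0.63 + 0.89 - 0.62
= 0.9000

0.9000


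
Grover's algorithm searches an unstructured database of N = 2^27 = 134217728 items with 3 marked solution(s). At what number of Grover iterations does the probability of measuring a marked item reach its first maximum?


After j Grover iterations the success probability is P(j) = sin^2((2j+1)*theta), where sin(theta) = sqrt(k/N).
N = 2^27 = 134217728, k = 3
sin(theta) = sqrt(k/N) = 0.0001495049892
theta = arcsin(sqrt(k/N)) = 0.0001495049897 rad
P(j) reaches its first maximum when (2j+1)*theta is as close as possible to pi/2, i.e. j = round(pi/(4*theta) - 1/2).
pi/(4*theta) - 1/2 = 5252.8241
(For comparison, the common estimate pi/4 * sqrt(N/k) = 5253.3241; the exact maximiser is used here.)
Optimal iterations = 5253

5253


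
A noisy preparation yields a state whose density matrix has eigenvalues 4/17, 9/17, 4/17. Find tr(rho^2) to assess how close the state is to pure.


tr(rho^2) = sum of eigenvalues squared
= (4/17)^2 + (9/17)^2 + (4/17)^2
= (16 + 81 + 16) / 289
= 113/289
= 0.3910

0.3910


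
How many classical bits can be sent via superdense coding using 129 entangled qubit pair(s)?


Superdense coding allows 2 classical bits per shared entangled pair.
129 pair(s) -> 2 * 129 = 258 classical bits

258


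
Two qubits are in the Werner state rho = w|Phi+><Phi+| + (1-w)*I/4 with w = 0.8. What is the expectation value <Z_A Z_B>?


|Phi+> = (|00> + |11>)/sqrt(2)
For the pure Bell state, <Z_A Z_B> = +1 (Bell-state Pauli correlator).
The maximally-mixed part I/4 has tr(I/4 * P tensor P) = 0 for any traceless Pauli P.
So <Z_A Z_B>_rho = w * (+1) + (1 - w) * 0
= 0.8 * (+1)
= 0.8000

0.8000
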